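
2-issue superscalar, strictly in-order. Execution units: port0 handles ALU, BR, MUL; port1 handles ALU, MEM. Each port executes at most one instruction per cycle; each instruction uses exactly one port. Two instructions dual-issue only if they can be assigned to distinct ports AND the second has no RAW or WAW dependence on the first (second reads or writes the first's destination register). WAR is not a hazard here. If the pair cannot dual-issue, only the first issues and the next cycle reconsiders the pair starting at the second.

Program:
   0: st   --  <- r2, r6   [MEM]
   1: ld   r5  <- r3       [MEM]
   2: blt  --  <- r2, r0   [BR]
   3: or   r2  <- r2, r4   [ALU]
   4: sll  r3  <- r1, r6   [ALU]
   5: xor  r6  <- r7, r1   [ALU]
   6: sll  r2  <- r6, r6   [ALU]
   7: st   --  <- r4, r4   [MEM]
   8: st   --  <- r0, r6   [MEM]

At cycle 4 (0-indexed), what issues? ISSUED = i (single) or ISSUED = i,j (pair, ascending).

c0: i0 st.MEM  no-port MEM/MEM
c1: i1&i2 ld.MEM/blt.BR  dual
c2: i3&i4 or.ALU/sll.ALU  dual
c3: i5 xor.ALU  RAW r6
c4: i6&i7 sll.ALU/st.MEM  dual
c5: i8 st.MEM  tail

ISSUED = 6,7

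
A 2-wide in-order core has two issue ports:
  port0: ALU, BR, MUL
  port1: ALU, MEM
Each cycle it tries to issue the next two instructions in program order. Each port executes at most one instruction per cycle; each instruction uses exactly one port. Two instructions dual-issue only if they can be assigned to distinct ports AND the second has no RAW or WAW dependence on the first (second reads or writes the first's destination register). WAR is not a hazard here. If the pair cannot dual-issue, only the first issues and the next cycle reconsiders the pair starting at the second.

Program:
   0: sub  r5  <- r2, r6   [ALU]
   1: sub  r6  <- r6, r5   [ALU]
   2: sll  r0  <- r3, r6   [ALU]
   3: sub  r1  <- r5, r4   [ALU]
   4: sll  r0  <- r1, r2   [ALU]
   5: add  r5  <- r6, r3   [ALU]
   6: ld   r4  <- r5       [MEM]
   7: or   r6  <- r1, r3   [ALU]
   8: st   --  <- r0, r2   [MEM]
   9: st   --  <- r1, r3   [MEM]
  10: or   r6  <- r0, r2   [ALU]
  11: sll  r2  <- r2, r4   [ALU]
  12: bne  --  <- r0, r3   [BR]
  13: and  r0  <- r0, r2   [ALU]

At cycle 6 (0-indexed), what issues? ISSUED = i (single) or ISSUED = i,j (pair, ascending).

ISSUED = 9,10

[0] i0  sub.ALU  -- RAW r5
[1] i1  sub.ALU  -- RAW r6
[2] i2,i3  sll.ALU/sub.ALU  -- pair
[3] i4,i5  sll.ALU/add.ALU  -- pair
[4] i6,i7  ld.MEM/or.ALU  -- pair
[5] i8  st.MEM  -- no-port MEM/MEM
[6] i9,i10  st.MEM/or.ALU  -- pair
[7] i11,i12  sll.ALU/bne.BR  -- pair
[8] i13  and.ALU  -- tail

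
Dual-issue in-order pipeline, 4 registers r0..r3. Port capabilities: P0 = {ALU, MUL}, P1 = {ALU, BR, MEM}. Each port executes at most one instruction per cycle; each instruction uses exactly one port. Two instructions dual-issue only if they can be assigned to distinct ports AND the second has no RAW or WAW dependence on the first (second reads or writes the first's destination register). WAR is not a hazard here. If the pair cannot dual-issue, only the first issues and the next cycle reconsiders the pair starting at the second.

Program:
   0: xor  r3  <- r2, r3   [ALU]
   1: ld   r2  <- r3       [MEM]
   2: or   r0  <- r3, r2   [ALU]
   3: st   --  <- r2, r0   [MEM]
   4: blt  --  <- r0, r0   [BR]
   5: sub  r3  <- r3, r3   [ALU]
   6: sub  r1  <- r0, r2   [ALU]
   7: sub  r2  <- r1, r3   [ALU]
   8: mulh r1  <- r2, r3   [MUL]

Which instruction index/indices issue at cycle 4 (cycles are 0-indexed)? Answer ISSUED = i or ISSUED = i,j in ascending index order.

0. xor @i0  | RAW r3
1. ld @i1  | RAW r2
2. or @i2  | RAW r0
3. st @i3  | no-port MEM/BR
4. blt;sub @i4/i5  | pair
5. sub @i6  | RAW r1
6. sub @i7  | RAW r2
7. mulh @i8  | tail

ISSUED = 4,5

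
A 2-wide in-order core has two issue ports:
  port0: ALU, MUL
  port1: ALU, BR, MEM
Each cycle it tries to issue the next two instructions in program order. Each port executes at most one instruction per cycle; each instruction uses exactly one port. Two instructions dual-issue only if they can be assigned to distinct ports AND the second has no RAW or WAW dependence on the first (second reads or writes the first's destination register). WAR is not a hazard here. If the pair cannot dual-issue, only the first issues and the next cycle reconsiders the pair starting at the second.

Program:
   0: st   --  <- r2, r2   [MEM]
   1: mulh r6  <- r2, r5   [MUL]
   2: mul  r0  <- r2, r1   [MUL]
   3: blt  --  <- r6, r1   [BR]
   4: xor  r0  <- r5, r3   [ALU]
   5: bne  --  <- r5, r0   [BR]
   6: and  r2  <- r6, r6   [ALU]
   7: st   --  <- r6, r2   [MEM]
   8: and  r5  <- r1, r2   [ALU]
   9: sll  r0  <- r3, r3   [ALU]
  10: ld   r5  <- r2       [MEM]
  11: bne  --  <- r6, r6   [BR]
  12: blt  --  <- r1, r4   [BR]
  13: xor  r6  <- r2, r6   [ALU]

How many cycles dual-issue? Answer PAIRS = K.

#0 head=0: st mulh i0&i1 dual
#1 head=2: mul blt i2&i3 dual
#2 head=4: xor i4 RAW r0
#3 head=5: bne and i5&i6 dual
#4 head=7: st and i7&i8 dual
#5 head=9: sll ld i9&i10 dual
#6 head=11: bne i11 no-port BR/BR
#7 head=12: blt xor i12&i13 dual

PAIRS = 6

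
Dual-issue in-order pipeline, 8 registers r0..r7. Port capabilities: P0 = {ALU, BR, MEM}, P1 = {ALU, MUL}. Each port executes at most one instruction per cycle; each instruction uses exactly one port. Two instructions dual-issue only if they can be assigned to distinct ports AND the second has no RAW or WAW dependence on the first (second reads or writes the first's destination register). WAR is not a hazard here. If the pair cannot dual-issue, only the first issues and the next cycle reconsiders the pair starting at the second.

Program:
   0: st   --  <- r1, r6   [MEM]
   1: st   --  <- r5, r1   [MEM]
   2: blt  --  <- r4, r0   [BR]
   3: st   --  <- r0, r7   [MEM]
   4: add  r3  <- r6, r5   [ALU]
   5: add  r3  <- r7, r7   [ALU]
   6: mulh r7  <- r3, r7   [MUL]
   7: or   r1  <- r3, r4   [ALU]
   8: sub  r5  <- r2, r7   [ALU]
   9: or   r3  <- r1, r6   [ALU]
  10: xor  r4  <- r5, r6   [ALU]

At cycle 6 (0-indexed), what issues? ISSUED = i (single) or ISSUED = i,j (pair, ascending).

ISSUED = 8,9

t=0 i0:st.MEM ; no-port MEM/MEM
t=1 i1:st.MEM ; no-port MEM/BR
t=2 i2:blt.BR ; no-port BR/MEM
t=3 i3/i4:st.MEM/add.ALU ; dual
t=4 i5:add.ALU ; RAW r3
t=5 i6/i7:mulh.MUL/or.ALU ; dual
t=6 i8/i9:sub.ALU/or.ALU ; dual
t=7 i10:xor.ALU ; tail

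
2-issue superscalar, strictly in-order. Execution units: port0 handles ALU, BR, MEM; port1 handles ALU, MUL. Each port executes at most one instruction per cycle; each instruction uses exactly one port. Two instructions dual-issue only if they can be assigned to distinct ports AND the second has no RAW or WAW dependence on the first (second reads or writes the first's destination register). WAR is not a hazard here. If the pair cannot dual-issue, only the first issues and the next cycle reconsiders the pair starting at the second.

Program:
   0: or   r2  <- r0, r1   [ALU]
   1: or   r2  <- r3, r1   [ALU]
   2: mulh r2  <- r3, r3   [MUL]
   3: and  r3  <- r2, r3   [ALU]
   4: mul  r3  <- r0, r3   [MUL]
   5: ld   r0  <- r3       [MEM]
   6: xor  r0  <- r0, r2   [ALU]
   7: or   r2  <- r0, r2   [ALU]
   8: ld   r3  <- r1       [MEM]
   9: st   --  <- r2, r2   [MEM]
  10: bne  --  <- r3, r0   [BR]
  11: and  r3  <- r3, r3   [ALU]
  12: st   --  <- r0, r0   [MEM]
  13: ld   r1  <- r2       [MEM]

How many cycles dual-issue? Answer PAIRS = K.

c0: i0 or  WAW r2
c1: i1 or  WAW r2
c2: i2 mulh  RAW r2
c3: i3 and  RAW+WAW r3
c4: i4 mul  RAW r3
c5: i5 ld  RAW+WAW r0
c6: i6 xor  RAW r0
c7: i7&i8 or;ld  2-wide
c8: i9 st  no-port MEM/BR
c9: i10&i11 bne;and  2-wide
c10: i12 st  no-port MEM/MEM
c11: i13 ld  tail

PAIRS = 2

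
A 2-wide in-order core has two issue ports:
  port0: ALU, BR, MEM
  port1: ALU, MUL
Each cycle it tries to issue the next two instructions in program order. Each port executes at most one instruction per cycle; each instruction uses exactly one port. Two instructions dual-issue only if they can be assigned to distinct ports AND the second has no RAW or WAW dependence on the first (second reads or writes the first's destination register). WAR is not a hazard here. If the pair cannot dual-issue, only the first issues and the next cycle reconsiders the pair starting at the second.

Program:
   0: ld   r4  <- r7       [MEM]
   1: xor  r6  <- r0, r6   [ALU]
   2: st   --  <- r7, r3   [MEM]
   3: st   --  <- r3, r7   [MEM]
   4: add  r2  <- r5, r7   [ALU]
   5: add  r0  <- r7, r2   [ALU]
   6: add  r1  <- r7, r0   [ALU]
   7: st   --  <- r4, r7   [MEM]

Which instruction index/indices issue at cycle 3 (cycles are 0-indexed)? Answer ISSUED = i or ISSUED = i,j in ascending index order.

0. ld.MEM/xor.ALU @i0/i1  | pair
1. st.MEM @i2  | no-port MEM/MEM
2. st.MEM/add.ALU @i3/i4  | pair
3. add.ALU @i5  | RAW r0
4. add.ALU/st.MEM @i6/i7  | pair

ISSUED = 5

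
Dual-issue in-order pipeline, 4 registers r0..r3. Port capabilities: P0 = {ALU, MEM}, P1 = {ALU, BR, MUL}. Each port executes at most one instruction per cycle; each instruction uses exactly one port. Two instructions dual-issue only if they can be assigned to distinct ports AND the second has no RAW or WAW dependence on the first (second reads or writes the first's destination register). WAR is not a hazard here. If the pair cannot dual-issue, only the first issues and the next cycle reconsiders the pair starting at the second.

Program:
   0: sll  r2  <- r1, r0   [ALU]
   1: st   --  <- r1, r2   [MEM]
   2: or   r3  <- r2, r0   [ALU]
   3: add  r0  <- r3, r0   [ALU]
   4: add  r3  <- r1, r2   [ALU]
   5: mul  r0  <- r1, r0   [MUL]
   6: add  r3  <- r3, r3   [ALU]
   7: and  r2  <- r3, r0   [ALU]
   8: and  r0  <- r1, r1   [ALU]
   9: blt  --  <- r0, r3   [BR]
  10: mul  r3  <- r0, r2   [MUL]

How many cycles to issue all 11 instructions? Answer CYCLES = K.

CYCLES = 7

t=0 i0:sll.ALU ; RAW r2
t=1 i1+i2:st.MEM/or.ALU ; dual
t=2 i3+i4:add.ALU/add.ALU ; dual
t=3 i5+i6:mul.MUL/add.ALU ; dual
t=4 i7+i8:and.ALU/and.ALU ; dual
t=5 i9:blt.BR ; no-port BR/MUL
t=6 i10:mul.MUL ; tail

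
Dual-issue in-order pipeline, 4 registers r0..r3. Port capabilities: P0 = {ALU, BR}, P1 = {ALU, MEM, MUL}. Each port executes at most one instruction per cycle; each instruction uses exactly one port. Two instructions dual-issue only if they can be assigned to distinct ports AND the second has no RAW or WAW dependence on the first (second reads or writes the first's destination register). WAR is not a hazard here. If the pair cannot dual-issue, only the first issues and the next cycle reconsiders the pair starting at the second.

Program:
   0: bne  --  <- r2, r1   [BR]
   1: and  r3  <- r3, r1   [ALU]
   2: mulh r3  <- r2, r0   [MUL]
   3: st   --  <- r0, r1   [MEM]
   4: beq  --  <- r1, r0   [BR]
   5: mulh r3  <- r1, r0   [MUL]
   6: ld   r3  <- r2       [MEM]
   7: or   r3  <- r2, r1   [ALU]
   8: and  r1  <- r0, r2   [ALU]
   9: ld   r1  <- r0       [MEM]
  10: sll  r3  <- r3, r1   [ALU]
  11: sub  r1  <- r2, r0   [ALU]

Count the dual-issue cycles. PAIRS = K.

t=0 i0,i1:bne;and ; dual
t=1 i2:mulh ; no-port MUL/MEM
t=2 i3,i4:st;beq ; dual
t=3 i5:mulh ; no-port MUL/MEM
t=4 i6:ld ; WAW r3
t=5 i7,i8:or;and ; dual
t=6 i9:ld ; RAW r1
t=7 i10,i11:sll;sub ; dual

PAIRS = 4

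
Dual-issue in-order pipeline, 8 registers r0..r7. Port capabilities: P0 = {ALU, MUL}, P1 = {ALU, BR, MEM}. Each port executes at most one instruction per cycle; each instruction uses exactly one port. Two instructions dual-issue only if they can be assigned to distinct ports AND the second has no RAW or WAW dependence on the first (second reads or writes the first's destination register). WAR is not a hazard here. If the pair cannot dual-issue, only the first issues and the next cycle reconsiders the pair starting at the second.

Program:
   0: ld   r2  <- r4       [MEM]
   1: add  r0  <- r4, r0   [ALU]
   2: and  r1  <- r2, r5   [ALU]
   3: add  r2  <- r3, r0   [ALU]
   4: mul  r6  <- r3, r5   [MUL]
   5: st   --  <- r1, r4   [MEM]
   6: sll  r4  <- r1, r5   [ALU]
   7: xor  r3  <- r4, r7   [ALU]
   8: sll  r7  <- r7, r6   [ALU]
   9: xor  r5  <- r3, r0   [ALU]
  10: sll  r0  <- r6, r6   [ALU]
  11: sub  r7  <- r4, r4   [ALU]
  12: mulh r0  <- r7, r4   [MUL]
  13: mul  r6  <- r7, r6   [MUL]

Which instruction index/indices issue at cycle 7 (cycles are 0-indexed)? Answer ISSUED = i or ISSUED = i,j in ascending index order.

ISSUED = 12

[0] i0&i1  ld add  -- pair
[1] i2&i3  and add  -- pair
[2] i4&i5  mul st  -- pair
[3] i6  sll  -- RAW r4
[4] i7&i8  xor sll  -- pair
[5] i9&i10  xor sll  -- pair
[6] i11  sub  -- RAW r7
[7] i12  mulh  -- no-port MUL/MUL
[8] i13  mul  -- tail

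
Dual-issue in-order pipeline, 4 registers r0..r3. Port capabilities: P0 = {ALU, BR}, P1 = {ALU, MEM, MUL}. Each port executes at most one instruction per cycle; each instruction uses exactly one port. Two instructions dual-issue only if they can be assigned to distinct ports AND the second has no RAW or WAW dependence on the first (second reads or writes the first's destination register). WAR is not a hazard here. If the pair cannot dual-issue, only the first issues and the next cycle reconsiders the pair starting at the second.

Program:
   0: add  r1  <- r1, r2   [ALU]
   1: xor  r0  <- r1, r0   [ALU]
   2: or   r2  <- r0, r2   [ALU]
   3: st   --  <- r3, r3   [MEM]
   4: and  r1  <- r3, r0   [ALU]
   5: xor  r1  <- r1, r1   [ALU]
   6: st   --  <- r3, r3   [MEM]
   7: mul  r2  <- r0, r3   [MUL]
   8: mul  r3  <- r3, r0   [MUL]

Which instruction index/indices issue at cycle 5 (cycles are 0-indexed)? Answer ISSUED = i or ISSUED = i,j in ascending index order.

ISSUED = 7

t=0 i0:add ; RAW r1
t=1 i1:xor ; RAW r0
t=2 i2&i3:or+st ; 2-wide
t=3 i4:and ; RAW+WAW r1
t=4 i5&i6:xor+st ; 2-wide
t=5 i7:mul ; no-port MUL/MUL
t=6 i8:mul ; tail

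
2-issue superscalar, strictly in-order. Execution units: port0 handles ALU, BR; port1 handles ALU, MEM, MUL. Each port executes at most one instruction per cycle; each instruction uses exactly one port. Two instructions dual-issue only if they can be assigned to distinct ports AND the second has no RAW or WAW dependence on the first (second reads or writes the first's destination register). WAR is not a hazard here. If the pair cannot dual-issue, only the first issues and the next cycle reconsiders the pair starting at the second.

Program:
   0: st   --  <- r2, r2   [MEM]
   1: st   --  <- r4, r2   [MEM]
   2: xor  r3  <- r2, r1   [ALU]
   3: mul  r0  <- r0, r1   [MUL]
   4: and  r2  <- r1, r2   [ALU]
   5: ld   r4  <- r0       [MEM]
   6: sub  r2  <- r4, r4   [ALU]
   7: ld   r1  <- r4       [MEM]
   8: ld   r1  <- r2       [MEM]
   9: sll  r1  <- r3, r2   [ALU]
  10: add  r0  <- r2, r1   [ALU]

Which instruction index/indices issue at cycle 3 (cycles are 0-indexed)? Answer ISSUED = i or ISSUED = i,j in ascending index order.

ISSUED = 5

[0] i0  st.MEM  -- no-port MEM/MEM
[1] i1,i2  st.MEM;xor.ALU  -- dual
[2] i3,i4  mul.MUL;and.ALU  -- dual
[3] i5  ld.MEM  -- RAW r4
[4] i6,i7  sub.ALU;ld.MEM  -- dual
[5] i8  ld.MEM  -- WAW r1
[6] i9  sll.ALU  -- RAW r1
[7] i10  add.ALU  -- tail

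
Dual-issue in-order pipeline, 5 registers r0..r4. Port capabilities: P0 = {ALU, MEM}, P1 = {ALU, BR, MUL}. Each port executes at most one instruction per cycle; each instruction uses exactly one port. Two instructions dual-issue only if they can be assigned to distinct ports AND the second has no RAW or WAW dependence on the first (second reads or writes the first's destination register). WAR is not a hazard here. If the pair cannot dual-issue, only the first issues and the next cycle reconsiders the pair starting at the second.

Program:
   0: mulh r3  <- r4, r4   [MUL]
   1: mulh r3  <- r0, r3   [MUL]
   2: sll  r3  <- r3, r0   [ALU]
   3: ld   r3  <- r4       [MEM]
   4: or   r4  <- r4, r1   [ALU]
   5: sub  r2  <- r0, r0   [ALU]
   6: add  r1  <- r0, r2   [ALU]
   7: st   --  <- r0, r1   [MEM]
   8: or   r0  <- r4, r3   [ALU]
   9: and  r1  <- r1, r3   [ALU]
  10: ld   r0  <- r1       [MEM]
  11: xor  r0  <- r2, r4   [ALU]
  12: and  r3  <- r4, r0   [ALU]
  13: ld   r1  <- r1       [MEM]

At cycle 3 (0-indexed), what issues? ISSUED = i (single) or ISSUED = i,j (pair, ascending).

0. mulh.MUL @i0  | no-port MUL/MUL
1. mulh.MUL @i1  | RAW+WAW r3
2. sll.ALU @i2  | WAW r3
3. ld.MEM+or.ALU @i3&i4  | pair
4. sub.ALU @i5  | RAW r2
5. add.ALU @i6  | RAW r1
6. st.MEM+or.ALU @i7&i8  | pair
7. and.ALU @i9  | RAW r1
8. ld.MEM @i10  | WAW r0
9. xor.ALU @i11  | RAW r0
10. and.ALU+ld.MEM @i12&i13  | pair

ISSUED = 3,4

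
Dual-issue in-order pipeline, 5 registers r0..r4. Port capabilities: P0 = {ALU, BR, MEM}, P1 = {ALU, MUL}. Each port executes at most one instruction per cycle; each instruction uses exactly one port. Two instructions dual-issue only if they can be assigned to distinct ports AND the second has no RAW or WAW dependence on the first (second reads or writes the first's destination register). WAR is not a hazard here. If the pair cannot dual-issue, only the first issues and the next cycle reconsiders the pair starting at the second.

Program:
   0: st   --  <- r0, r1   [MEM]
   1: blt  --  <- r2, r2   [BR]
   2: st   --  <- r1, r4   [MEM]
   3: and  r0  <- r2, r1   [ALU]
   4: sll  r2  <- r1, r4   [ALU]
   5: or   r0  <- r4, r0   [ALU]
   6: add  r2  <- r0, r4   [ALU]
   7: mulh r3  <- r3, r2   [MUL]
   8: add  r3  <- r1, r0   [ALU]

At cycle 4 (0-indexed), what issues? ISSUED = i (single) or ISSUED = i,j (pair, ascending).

ISSUED = 6

[0] i0  st.MEM  -- no-port MEM/BR
[1] i1  blt.BR  -- no-port BR/MEM
[2] i2,i3  st.MEM+and.ALU  -- 2-wide
[3] i4,i5  sll.ALU+or.ALU  -- 2-wide
[4] i6  add.ALU  -- RAW r2
[5] i7  mulh.MUL  -- WAW r3
[6] i8  add.ALU  -- tail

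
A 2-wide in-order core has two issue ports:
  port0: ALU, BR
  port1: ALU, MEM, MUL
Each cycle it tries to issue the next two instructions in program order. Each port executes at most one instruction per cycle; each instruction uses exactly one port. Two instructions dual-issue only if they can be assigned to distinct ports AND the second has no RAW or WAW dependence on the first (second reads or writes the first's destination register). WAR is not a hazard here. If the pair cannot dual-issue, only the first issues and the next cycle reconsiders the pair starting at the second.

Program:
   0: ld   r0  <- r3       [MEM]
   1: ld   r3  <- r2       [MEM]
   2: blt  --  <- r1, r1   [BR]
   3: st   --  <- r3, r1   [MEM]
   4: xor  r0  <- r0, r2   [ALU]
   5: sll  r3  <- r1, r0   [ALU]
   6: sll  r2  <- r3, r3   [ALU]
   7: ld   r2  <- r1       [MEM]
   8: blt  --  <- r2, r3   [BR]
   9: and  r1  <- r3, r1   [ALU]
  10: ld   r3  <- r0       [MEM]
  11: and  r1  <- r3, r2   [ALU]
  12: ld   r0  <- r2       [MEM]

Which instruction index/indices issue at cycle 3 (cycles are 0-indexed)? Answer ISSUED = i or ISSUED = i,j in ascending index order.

ISSUED = 5

0. ld @i0  | no-port MEM/MEM
1. ld blt @i1+i2  | dual
2. st xor @i3+i4  | dual
3. sll @i5  | RAW r3
4. sll @i6  | WAW r2
5. ld @i7  | RAW r2
6. blt and @i8+i9  | dual
7. ld @i10  | RAW r3
8. and ld @i11+i12  | dual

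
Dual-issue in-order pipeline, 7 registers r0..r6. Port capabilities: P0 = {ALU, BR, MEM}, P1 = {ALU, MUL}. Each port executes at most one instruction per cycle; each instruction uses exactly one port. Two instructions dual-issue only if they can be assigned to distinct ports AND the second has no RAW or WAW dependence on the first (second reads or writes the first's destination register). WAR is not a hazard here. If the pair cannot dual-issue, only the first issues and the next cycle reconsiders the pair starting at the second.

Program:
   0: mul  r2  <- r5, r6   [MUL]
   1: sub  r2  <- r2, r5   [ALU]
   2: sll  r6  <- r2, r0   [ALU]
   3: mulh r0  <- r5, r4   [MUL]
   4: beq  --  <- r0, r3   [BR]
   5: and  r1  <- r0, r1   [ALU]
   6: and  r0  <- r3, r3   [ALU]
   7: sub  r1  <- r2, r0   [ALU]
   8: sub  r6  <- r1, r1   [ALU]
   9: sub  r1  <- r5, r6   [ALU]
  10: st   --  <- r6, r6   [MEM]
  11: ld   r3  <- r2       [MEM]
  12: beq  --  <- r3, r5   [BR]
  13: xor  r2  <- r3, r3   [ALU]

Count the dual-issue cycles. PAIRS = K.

c0: i0 mul.MUL  RAW+WAW r2
c1: i1 sub.ALU  RAW r2
c2: i2/i3 sll.ALU/mulh.MUL  pair
c3: i4/i5 beq.BR/and.ALU  pair
c4: i6 and.ALU  RAW r0
c5: i7 sub.ALU  RAW r1
c6: i8 sub.ALU  RAW r6
c7: i9/i10 sub.ALU/st.MEM  pair
c8: i11 ld.MEM  no-port MEM/BR
c9: i12/i13 beq.BR/xor.ALU  pair

PAIRS = 4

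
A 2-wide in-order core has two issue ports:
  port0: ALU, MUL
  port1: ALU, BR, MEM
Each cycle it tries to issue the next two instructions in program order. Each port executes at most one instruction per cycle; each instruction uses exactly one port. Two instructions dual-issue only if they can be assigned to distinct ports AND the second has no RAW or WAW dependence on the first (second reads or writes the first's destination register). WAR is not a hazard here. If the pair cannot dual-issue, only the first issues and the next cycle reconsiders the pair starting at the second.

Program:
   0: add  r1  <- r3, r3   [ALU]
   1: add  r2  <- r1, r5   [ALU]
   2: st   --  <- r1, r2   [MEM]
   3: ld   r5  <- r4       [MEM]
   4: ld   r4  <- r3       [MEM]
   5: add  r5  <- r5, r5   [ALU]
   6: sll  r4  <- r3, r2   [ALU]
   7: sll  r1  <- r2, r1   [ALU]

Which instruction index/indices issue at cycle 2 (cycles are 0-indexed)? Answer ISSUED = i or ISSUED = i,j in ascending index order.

ISSUED = 2

#0 head=0: add i0 RAW r1
#1 head=1: add i1 RAW r2
#2 head=2: st i2 no-port MEM/MEM
#3 head=3: ld i3 no-port MEM/MEM
#4 head=4: ld;add i4,i5 dual
#5 head=6: sll;sll i6,i7 dual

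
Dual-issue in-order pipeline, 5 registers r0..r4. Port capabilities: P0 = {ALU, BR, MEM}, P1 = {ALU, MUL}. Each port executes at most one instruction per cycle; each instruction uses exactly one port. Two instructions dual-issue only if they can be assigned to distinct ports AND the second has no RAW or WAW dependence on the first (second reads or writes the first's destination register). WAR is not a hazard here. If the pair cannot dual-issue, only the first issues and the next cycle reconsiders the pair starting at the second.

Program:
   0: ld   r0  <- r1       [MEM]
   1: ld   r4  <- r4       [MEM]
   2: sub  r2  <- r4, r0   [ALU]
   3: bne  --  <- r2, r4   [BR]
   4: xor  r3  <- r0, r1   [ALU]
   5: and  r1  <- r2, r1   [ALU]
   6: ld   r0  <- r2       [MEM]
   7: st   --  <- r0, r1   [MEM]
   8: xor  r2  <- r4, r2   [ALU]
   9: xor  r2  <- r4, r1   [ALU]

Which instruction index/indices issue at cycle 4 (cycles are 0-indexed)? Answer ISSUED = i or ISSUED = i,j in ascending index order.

ISSUED = 5,6

c0: i0 ld  no-port MEM/MEM
c1: i1 ld  RAW r4
c2: i2 sub  RAW r2
c3: i3+i4 bne;xor  pair
c4: i5+i6 and;ld  pair
c5: i7+i8 st;xor  pair
c6: i9 xor  tail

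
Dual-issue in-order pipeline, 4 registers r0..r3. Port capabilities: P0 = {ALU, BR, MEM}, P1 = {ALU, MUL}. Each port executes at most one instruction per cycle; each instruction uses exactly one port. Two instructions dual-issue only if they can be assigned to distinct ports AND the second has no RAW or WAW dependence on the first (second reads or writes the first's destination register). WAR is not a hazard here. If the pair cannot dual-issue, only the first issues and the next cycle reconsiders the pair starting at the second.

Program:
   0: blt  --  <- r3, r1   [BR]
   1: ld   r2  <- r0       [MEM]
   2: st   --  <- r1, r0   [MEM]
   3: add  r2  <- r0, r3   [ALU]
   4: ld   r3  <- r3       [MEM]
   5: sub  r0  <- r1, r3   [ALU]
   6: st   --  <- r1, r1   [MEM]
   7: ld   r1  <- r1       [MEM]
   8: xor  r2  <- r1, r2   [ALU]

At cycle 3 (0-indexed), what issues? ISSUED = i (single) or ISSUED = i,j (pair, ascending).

[0] i0  blt  -- no-port BR/MEM
[1] i1  ld  -- no-port MEM/MEM
[2] i2,i3  st add  -- pair
[3] i4  ld  -- RAW r3
[4] i5,i6  sub st  -- pair
[5] i7  ld  -- RAW r1
[6] i8  xor  -- tail

ISSUED = 4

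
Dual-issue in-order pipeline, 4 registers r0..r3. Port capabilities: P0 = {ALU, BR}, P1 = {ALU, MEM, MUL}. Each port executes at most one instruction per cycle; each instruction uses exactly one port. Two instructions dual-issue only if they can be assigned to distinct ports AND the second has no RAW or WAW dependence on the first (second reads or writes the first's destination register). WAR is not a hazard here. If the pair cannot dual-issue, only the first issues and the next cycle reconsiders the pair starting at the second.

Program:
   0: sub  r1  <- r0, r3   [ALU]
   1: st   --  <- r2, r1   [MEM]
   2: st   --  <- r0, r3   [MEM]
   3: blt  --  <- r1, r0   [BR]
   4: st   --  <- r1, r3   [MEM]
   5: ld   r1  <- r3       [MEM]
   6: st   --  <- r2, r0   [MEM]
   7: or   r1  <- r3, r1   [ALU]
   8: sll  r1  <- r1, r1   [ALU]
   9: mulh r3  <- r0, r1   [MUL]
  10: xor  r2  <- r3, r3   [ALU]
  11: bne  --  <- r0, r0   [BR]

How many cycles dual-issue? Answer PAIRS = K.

PAIRS = 3

[0] i0  sub  -- RAW r1
[1] i1  st  -- no-port MEM/MEM
[2] i2+i3  st blt  -- pair
[3] i4  st  -- no-port MEM/MEM
[4] i5  ld  -- no-port MEM/MEM
[5] i6+i7  st or  -- pair
[6] i8  sll  -- RAW r1
[7] i9  mulh  -- RAW r3
[8] i10+i11  xor bne  -- pair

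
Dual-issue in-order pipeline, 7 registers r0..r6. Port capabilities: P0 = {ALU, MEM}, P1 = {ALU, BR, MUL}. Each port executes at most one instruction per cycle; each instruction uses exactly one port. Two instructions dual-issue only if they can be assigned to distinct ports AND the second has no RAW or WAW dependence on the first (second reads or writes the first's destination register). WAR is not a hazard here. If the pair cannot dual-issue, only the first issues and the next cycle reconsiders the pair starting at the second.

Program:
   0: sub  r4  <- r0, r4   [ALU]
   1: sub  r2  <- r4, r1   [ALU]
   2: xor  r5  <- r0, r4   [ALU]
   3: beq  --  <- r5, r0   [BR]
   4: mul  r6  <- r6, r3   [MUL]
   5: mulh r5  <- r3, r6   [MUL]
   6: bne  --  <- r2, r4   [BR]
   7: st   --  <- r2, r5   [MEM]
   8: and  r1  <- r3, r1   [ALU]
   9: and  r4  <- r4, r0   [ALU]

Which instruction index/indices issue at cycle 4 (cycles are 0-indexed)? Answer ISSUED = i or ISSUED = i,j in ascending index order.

  cy0 -> i0 (sub.ALU) RAW r4
  cy1 -> i1&i2 (sub.ALU xor.ALU) 2-wide
  cy2 -> i3 (beq.BR) no-port BR/MUL
  cy3 -> i4 (mul.MUL) no-port MUL/MUL
  cy4 -> i5 (mulh.MUL) no-port MUL/BR
  cy5 -> i6&i7 (bne.BR st.MEM) 2-wide
  cy6 -> i8&i9 (and.ALU and.ALU) 2-wide

ISSUED = 5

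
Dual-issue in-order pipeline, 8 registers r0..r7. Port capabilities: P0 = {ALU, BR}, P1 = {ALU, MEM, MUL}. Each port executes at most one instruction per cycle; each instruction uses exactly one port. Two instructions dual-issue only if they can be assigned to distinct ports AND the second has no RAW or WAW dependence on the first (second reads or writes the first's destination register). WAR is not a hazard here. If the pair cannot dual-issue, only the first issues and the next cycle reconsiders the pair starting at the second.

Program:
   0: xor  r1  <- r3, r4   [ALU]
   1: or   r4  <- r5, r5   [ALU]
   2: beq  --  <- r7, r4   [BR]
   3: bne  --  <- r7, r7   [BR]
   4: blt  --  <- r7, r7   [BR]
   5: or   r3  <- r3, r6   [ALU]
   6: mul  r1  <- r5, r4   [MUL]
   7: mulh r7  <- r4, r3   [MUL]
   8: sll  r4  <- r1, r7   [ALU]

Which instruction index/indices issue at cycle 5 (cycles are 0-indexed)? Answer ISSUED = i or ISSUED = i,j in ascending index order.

[0] i0/i1  xor+or  -- dual
[1] i2  beq  -- no-port BR/BR
[2] i3  bne  -- no-port BR/BR
[3] i4/i5  blt+or  -- dual
[4] i6  mul  -- no-port MUL/MUL
[5] i7  mulh  -- RAW r7
[6] i8  sll  -- tail

ISSUED = 7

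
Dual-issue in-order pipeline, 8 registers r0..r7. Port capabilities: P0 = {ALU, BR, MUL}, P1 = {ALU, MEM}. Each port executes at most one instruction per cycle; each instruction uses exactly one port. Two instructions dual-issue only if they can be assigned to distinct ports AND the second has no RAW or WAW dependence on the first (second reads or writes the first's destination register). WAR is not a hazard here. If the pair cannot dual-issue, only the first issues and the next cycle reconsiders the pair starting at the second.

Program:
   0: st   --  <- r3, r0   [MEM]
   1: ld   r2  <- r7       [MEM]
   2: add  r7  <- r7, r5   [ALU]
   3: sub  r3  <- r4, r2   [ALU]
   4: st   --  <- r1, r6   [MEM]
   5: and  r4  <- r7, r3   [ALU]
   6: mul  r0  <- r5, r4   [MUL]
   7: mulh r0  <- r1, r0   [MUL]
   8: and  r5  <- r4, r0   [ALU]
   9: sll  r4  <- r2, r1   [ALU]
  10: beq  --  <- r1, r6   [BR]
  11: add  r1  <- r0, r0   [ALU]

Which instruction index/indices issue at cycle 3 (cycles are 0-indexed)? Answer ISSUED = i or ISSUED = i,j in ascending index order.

ISSUED = 5

c0: i0 st.MEM  no-port MEM/MEM
c1: i1+i2 ld.MEM;add.ALU  dual
c2: i3+i4 sub.ALU;st.MEM  dual
c3: i5 and.ALU  RAW r4
c4: i6 mul.MUL  no-port MUL/MUL
c5: i7 mulh.MUL  RAW r0
c6: i8+i9 and.ALU;sll.ALU  dual
c7: i10+i11 beq.BR;add.ALU  dual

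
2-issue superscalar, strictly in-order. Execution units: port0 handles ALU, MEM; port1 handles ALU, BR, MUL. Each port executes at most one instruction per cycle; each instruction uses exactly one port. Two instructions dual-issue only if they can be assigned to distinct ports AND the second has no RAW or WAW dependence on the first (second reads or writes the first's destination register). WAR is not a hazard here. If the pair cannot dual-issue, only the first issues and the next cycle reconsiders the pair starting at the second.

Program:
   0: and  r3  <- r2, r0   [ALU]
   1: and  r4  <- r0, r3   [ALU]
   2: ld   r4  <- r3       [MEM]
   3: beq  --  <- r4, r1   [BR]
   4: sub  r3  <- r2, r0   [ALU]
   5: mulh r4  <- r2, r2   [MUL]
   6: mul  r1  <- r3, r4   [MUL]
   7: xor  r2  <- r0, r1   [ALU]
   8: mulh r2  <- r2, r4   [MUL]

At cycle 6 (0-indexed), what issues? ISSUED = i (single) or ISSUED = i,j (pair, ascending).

c0: i0 and  RAW r3
c1: i1 and  WAW r4
c2: i2 ld  RAW r4
c3: i3+i4 beq/sub  2-wide
c4: i5 mulh  no-port MUL/MUL
c5: i6 mul  RAW r1
c6: i7 xor  RAW+WAW r2
c7: i8 mulh  tail

ISSUED = 7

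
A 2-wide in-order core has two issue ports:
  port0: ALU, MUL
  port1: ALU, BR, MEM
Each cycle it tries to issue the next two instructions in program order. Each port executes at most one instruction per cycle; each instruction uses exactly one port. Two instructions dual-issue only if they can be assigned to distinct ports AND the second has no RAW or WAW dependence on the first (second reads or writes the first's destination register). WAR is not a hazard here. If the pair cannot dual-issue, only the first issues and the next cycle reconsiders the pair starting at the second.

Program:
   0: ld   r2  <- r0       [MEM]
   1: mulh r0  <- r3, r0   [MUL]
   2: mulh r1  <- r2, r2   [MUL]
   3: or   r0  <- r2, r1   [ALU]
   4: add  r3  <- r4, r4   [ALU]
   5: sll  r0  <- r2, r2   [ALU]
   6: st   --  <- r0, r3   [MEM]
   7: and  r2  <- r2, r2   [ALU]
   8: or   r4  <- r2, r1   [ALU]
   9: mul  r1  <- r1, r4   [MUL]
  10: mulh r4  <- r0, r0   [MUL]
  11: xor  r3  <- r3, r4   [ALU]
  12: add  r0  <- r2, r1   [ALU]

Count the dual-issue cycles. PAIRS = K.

PAIRS = 4

[0] i0&i1  ld;mulh  -- dual
[1] i2  mulh  -- RAW r1
[2] i3&i4  or;add  -- dual
[3] i5  sll  -- RAW r0
[4] i6&i7  st;and  -- dual
[5] i8  or  -- RAW r4
[6] i9  mul  -- no-port MUL/MUL
[7] i10  mulh  -- RAW r4
[8] i11&i12  xor;add  -- dual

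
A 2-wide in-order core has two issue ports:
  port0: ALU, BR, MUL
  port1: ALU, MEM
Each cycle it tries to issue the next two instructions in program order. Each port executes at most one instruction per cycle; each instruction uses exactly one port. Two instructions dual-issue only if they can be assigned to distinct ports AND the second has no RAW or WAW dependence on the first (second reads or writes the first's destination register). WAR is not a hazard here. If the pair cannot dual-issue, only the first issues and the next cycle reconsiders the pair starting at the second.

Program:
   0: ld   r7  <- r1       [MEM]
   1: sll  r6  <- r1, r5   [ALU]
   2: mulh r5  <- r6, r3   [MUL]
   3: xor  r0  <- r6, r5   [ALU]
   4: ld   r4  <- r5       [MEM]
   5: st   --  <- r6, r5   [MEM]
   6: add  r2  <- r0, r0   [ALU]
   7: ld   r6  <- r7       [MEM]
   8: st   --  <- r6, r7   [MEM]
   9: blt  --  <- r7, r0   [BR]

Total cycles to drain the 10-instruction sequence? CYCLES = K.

t=0 i0,i1:ld.MEM sll.ALU ; pair
t=1 i2:mulh.MUL ; RAW r5
t=2 i3,i4:xor.ALU ld.MEM ; pair
t=3 i5,i6:st.MEM add.ALU ; pair
t=4 i7:ld.MEM ; no-port MEM/MEM
t=5 i8,i9:st.MEM blt.BR ; pair

CYCLES = 6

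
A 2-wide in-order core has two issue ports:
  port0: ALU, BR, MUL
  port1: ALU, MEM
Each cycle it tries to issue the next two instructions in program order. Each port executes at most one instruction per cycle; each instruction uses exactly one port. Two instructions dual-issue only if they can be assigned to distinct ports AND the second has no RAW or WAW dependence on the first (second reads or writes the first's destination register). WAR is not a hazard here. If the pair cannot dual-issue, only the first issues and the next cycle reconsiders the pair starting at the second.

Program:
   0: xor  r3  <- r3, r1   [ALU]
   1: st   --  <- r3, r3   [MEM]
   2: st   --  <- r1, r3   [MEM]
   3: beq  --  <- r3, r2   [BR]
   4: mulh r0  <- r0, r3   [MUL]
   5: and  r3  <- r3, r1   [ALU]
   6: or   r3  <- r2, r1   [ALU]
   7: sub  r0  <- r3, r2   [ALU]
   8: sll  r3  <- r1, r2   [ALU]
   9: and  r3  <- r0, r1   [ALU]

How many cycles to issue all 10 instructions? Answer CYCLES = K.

CYCLES = 7

0. xor.ALU @i0  | RAW r3
1. st.MEM @i1  | no-port MEM/MEM
2. st.MEM;beq.BR @i2&i3  | dual
3. mulh.MUL;and.ALU @i4&i5  | dual
4. or.ALU @i6  | RAW r3
5. sub.ALU;sll.ALU @i7&i8  | dual
6. and.ALU @i9  | tail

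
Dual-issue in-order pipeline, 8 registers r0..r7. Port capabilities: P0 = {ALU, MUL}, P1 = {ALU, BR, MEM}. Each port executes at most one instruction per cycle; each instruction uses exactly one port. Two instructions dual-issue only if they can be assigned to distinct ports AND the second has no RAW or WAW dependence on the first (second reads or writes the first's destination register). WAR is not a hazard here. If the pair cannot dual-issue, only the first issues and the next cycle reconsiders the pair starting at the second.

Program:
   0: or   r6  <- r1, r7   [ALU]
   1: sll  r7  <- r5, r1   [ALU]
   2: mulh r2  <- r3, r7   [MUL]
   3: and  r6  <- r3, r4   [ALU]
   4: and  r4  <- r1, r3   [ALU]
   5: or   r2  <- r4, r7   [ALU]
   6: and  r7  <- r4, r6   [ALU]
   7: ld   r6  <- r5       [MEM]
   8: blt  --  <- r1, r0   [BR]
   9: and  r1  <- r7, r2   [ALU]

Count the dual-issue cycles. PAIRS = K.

t=0 i0/i1:or.ALU sll.ALU ; pair
t=1 i2/i3:mulh.MUL and.ALU ; pair
t=2 i4:and.ALU ; RAW r4
t=3 i5/i6:or.ALU and.ALU ; pair
t=4 i7:ld.MEM ; no-port MEM/BR
t=5 i8/i9:blt.BR and.ALU ; pair

PAIRS = 4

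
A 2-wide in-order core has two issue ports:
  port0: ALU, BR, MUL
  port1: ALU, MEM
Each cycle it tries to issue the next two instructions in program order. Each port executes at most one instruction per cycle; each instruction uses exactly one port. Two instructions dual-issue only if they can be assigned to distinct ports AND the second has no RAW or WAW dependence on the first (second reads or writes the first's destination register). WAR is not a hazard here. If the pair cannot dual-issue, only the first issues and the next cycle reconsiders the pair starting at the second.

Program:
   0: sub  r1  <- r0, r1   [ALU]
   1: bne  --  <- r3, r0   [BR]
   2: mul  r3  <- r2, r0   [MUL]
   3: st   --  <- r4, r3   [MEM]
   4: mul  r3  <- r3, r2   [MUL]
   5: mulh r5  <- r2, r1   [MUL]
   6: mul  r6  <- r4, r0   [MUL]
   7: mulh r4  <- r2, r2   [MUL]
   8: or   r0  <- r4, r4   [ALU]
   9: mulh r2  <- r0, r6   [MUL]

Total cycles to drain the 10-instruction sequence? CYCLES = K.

CYCLES = 8

#0 head=0: sub.ALU;bne.BR i0/i1 pair
#1 head=2: mul.MUL i2 RAW r3
#2 head=3: st.MEM;mul.MUL i3/i4 pair
#3 head=5: mulh.MUL i5 no-port MUL/MUL
#4 head=6: mul.MUL i6 no-port MUL/MUL
#5 head=7: mulh.MUL i7 RAW r4
#6 head=8: or.ALU i8 RAW r0
#7 head=9: mulh.MUL i9 tail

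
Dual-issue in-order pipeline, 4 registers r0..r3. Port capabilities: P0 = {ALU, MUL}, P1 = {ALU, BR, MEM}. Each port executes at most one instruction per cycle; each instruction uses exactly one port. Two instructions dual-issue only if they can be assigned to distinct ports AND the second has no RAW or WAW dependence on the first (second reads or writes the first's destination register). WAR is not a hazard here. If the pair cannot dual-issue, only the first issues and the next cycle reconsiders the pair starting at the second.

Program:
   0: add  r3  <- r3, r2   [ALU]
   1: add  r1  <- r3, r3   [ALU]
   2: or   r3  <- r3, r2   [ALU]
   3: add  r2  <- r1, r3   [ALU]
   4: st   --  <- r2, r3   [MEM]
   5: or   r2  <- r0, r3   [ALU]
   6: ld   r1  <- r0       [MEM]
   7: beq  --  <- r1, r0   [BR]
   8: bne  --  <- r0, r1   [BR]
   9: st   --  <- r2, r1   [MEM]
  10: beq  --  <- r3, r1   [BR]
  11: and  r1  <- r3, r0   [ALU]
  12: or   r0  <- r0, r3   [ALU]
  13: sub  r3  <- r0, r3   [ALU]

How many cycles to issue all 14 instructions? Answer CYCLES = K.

CYCLES = 11

t=0 i0:add.ALU ; RAW r3
t=1 i1,i2:add.ALU/or.ALU ; 2-wide
t=2 i3:add.ALU ; RAW r2
t=3 i4,i5:st.MEM/or.ALU ; 2-wide
t=4 i6:ld.MEM ; no-port MEM/BR
t=5 i7:beq.BR ; no-port BR/BR
t=6 i8:bne.BR ; no-port BR/MEM
t=7 i9:st.MEM ; no-port MEM/BR
t=8 i10,i11:beq.BR/and.ALU ; 2-wide
t=9 i12:or.ALU ; RAW r0
t=10 i13:sub.ALU ; tail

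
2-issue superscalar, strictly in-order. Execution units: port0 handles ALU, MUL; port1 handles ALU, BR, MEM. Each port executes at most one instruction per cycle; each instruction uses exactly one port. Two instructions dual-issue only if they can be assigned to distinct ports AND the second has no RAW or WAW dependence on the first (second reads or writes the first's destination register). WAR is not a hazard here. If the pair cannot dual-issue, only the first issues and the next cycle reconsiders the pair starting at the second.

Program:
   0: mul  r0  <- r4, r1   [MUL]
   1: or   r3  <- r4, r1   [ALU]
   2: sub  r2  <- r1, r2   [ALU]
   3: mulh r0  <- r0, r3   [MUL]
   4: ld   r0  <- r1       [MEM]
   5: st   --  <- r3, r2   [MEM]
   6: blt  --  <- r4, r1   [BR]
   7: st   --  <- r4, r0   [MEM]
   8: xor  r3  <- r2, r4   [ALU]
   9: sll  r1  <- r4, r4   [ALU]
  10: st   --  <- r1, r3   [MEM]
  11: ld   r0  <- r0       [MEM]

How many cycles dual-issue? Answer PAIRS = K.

PAIRS = 3

[0] i0&i1  mul.MUL or.ALU  -- 2-wide
[1] i2&i3  sub.ALU mulh.MUL  -- 2-wide
[2] i4  ld.MEM  -- no-port MEM/MEM
[3] i5  st.MEM  -- no-port MEM/BR
[4] i6  blt.BR  -- no-port BR/MEM
[5] i7&i8  st.MEM xor.ALU  -- 2-wide
[6] i9  sll.ALU  -- RAW r1
[7] i10  st.MEM  -- no-port MEM/MEM
[8] i11  ld.MEM  -- tail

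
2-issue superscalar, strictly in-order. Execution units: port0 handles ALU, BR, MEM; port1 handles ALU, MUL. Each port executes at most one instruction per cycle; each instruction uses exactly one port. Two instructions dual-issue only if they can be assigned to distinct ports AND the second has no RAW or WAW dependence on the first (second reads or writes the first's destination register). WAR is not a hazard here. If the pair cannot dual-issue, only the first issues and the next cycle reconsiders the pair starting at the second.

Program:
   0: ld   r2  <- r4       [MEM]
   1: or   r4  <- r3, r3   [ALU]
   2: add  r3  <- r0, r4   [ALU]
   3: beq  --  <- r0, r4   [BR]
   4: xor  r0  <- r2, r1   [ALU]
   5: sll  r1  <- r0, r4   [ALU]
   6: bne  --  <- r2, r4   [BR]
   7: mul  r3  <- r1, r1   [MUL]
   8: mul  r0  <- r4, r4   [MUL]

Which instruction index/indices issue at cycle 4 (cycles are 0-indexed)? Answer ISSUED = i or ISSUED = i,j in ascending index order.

t=0 i0+i1:ld;or ; 2-wide
t=1 i2+i3:add;beq ; 2-wide
t=2 i4:xor ; RAW r0
t=3 i5+i6:sll;bne ; 2-wide
t=4 i7:mul ; no-port MUL/MUL
t=5 i8:mul ; tail

ISSUED = 7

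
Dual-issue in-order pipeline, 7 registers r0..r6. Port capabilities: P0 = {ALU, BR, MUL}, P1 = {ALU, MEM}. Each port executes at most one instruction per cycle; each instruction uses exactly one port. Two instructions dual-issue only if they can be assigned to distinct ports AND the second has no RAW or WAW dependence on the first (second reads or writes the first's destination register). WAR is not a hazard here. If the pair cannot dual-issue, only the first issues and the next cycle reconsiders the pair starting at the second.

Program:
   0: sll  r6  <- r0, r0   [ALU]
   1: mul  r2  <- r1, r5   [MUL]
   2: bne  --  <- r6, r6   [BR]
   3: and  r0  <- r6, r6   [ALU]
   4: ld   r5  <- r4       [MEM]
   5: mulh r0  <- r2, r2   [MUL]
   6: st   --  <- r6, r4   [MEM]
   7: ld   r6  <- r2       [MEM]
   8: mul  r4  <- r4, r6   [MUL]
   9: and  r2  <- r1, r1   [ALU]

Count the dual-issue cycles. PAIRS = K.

t=0 i0&i1:sll+mul ; 2-wide
t=1 i2&i3:bne+and ; 2-wide
t=2 i4&i5:ld+mulh ; 2-wide
t=3 i6:st ; no-port MEM/MEM
t=4 i7:ld ; RAW r6
t=5 i8&i9:mul+and ; 2-wide

PAIRS = 4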